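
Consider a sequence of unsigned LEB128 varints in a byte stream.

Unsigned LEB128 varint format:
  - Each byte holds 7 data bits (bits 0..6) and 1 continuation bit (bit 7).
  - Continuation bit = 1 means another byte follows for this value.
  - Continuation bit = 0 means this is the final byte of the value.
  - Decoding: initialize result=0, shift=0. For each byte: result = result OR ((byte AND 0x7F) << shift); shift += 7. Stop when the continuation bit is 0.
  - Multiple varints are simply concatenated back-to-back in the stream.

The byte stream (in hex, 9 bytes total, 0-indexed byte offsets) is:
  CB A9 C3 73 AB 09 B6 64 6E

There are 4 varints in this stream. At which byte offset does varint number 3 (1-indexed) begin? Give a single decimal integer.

  byte[0]=0xCB cont=1 payload=0x4B=75: acc |= 75<<0 -> acc=75 shift=7
  byte[1]=0xA9 cont=1 payload=0x29=41: acc |= 41<<7 -> acc=5323 shift=14
  byte[2]=0xC3 cont=1 payload=0x43=67: acc |= 67<<14 -> acc=1103051 shift=21
  byte[3]=0x73 cont=0 payload=0x73=115: acc |= 115<<21 -> acc=242275531 shift=28 [end]
Varint 1: bytes[0:4] = CB A9 C3 73 -> value 242275531 (4 byte(s))
  byte[4]=0xAB cont=1 payload=0x2B=43: acc |= 43<<0 -> acc=43 shift=7
  byte[5]=0x09 cont=0 payload=0x09=9: acc |= 9<<7 -> acc=1195 shift=14 [end]
Varint 2: bytes[4:6] = AB 09 -> value 1195 (2 byte(s))
  byte[6]=0xB6 cont=1 payload=0x36=54: acc |= 54<<0 -> acc=54 shift=7
  byte[7]=0x64 cont=0 payload=0x64=100: acc |= 100<<7 -> acc=12854 shift=14 [end]
Varint 3: bytes[6:8] = B6 64 -> value 12854 (2 byte(s))
  byte[8]=0x6E cont=0 payload=0x6E=110: acc |= 110<<0 -> acc=110 shift=7 [end]
Varint 4: bytes[8:9] = 6E -> value 110 (1 byte(s))

Answer: 6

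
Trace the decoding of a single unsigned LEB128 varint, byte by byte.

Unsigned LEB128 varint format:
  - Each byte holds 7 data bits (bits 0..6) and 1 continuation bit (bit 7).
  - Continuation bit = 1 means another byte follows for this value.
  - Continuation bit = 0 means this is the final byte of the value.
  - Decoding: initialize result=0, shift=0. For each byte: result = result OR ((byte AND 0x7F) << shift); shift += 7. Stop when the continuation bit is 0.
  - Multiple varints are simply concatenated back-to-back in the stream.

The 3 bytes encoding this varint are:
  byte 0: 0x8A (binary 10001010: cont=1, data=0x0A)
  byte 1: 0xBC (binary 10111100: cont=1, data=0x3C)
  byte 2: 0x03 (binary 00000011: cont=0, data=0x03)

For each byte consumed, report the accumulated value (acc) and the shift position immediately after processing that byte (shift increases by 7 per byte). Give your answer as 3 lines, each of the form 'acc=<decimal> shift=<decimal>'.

byte 0=0x8A: payload=0x0A=10, contrib = 10<<0 = 10; acc -> 10, shift -> 7
byte 1=0xBC: payload=0x3C=60, contrib = 60<<7 = 7680; acc -> 7690, shift -> 14
byte 2=0x03: payload=0x03=3, contrib = 3<<14 = 49152; acc -> 56842, shift -> 21

Answer: acc=10 shift=7
acc=7690 shift=14
acc=56842 shift=21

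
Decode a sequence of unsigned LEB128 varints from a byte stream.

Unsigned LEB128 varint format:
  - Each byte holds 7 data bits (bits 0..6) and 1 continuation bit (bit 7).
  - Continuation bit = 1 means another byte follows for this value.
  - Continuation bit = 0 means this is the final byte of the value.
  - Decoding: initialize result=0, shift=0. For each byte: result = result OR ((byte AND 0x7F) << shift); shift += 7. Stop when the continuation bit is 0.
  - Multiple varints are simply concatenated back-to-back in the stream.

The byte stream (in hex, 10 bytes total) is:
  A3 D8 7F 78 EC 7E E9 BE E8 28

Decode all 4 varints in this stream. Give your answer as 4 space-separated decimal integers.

  byte[0]=0xA3 cont=1 payload=0x23=35: acc |= 35<<0 -> acc=35 shift=7
  byte[1]=0xD8 cont=1 payload=0x58=88: acc |= 88<<7 -> acc=11299 shift=14
  byte[2]=0x7F cont=0 payload=0x7F=127: acc |= 127<<14 -> acc=2092067 shift=21 [end]
Varint 1: bytes[0:3] = A3 D8 7F -> value 2092067 (3 byte(s))
  byte[3]=0x78 cont=0 payload=0x78=120: acc |= 120<<0 -> acc=120 shift=7 [end]
Varint 2: bytes[3:4] = 78 -> value 120 (1 byte(s))
  byte[4]=0xEC cont=1 payload=0x6C=108: acc |= 108<<0 -> acc=108 shift=7
  byte[5]=0x7E cont=0 payload=0x7E=126: acc |= 126<<7 -> acc=16236 shift=14 [end]
Varint 3: bytes[4:6] = EC 7E -> value 16236 (2 byte(s))
  byte[6]=0xE9 cont=1 payload=0x69=105: acc |= 105<<0 -> acc=105 shift=7
  byte[7]=0xBE cont=1 payload=0x3E=62: acc |= 62<<7 -> acc=8041 shift=14
  byte[8]=0xE8 cont=1 payload=0x68=104: acc |= 104<<14 -> acc=1711977 shift=21
  byte[9]=0x28 cont=0 payload=0x28=40: acc |= 40<<21 -> acc=85598057 shift=28 [end]
Varint 4: bytes[6:10] = E9 BE E8 28 -> value 85598057 (4 byte(s))

Answer: 2092067 120 16236 85598057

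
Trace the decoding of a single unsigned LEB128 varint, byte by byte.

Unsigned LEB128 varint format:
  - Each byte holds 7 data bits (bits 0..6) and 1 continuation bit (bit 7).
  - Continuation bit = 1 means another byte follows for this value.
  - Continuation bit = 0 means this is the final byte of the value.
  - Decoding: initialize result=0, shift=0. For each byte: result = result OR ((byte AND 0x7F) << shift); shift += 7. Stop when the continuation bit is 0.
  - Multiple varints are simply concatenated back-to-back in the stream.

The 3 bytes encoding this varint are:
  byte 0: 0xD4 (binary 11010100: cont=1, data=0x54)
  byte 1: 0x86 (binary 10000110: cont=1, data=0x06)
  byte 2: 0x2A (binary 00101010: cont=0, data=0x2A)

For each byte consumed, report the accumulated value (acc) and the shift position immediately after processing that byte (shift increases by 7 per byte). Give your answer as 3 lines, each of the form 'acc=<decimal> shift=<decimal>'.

byte 0=0xD4: payload=0x54=84, contrib = 84<<0 = 84; acc -> 84, shift -> 7
byte 1=0x86: payload=0x06=6, contrib = 6<<7 = 768; acc -> 852, shift -> 14
byte 2=0x2A: payload=0x2A=42, contrib = 42<<14 = 688128; acc -> 688980, shift -> 21

Answer: acc=84 shift=7
acc=852 shift=14
acc=688980 shift=21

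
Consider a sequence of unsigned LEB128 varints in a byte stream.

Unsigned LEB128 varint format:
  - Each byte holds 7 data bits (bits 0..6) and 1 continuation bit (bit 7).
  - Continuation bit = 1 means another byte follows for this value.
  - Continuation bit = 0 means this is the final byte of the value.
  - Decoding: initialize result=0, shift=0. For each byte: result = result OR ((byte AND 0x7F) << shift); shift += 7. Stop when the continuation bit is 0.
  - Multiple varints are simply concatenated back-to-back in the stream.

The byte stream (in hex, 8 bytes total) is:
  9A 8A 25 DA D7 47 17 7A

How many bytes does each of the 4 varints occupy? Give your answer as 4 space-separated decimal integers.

  byte[0]=0x9A cont=1 payload=0x1A=26: acc |= 26<<0 -> acc=26 shift=7
  byte[1]=0x8A cont=1 payload=0x0A=10: acc |= 10<<7 -> acc=1306 shift=14
  byte[2]=0x25 cont=0 payload=0x25=37: acc |= 37<<14 -> acc=607514 shift=21 [end]
Varint 1: bytes[0:3] = 9A 8A 25 -> value 607514 (3 byte(s))
  byte[3]=0xDA cont=1 payload=0x5A=90: acc |= 90<<0 -> acc=90 shift=7
  byte[4]=0xD7 cont=1 payload=0x57=87: acc |= 87<<7 -> acc=11226 shift=14
  byte[5]=0x47 cont=0 payload=0x47=71: acc |= 71<<14 -> acc=1174490 shift=21 [end]
Varint 2: bytes[3:6] = DA D7 47 -> value 1174490 (3 byte(s))
  byte[6]=0x17 cont=0 payload=0x17=23: acc |= 23<<0 -> acc=23 shift=7 [end]
Varint 3: bytes[6:7] = 17 -> value 23 (1 byte(s))
  byte[7]=0x7A cont=0 payload=0x7A=122: acc |= 122<<0 -> acc=122 shift=7 [end]
Varint 4: bytes[7:8] = 7A -> value 122 (1 byte(s))

Answer: 3 3 1 1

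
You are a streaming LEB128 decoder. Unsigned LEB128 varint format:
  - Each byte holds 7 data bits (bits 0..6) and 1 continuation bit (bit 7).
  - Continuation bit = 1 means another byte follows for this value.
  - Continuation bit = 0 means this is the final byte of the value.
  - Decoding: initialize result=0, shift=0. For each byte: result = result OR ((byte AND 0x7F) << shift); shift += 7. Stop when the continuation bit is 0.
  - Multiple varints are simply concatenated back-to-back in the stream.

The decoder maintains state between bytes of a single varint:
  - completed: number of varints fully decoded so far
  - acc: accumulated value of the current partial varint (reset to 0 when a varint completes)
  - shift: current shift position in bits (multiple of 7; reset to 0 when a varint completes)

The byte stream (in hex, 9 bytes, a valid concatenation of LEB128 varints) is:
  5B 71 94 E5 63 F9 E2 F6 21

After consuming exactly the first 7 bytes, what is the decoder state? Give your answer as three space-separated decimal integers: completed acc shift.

byte[0]=0x5B cont=0 payload=0x5B: varint #1 complete (value=91); reset -> completed=1 acc=0 shift=0
byte[1]=0x71 cont=0 payload=0x71: varint #2 complete (value=113); reset -> completed=2 acc=0 shift=0
byte[2]=0x94 cont=1 payload=0x14: acc |= 20<<0 -> completed=2 acc=20 shift=7
byte[3]=0xE5 cont=1 payload=0x65: acc |= 101<<7 -> completed=2 acc=12948 shift=14
byte[4]=0x63 cont=0 payload=0x63: varint #3 complete (value=1634964); reset -> completed=3 acc=0 shift=0
byte[5]=0xF9 cont=1 payload=0x79: acc |= 121<<0 -> completed=3 acc=121 shift=7
byte[6]=0xE2 cont=1 payload=0x62: acc |= 98<<7 -> completed=3 acc=12665 shift=14

Answer: 3 12665 14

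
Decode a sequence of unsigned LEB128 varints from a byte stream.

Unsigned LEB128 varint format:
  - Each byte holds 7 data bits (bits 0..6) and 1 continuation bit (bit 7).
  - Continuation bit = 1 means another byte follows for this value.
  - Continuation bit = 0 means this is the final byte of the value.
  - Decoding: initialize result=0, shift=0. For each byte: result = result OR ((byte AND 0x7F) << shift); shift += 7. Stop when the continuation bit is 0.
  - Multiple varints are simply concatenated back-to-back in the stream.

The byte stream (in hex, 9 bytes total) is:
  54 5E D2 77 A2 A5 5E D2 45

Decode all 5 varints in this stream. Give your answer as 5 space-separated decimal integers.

  byte[0]=0x54 cont=0 payload=0x54=84: acc |= 84<<0 -> acc=84 shift=7 [end]
Varint 1: bytes[0:1] = 54 -> value 84 (1 byte(s))
  byte[1]=0x5E cont=0 payload=0x5E=94: acc |= 94<<0 -> acc=94 shift=7 [end]
Varint 2: bytes[1:2] = 5E -> value 94 (1 byte(s))
  byte[2]=0xD2 cont=1 payload=0x52=82: acc |= 82<<0 -> acc=82 shift=7
  byte[3]=0x77 cont=0 payload=0x77=119: acc |= 119<<7 -> acc=15314 shift=14 [end]
Varint 3: bytes[2:4] = D2 77 -> value 15314 (2 byte(s))
  byte[4]=0xA2 cont=1 payload=0x22=34: acc |= 34<<0 -> acc=34 shift=7
  byte[5]=0xA5 cont=1 payload=0x25=37: acc |= 37<<7 -> acc=4770 shift=14
  byte[6]=0x5E cont=0 payload=0x5E=94: acc |= 94<<14 -> acc=1544866 shift=21 [end]
Varint 4: bytes[4:7] = A2 A5 5E -> value 1544866 (3 byte(s))
  byte[7]=0xD2 cont=1 payload=0x52=82: acc |= 82<<0 -> acc=82 shift=7
  byte[8]=0x45 cont=0 payload=0x45=69: acc |= 69<<7 -> acc=8914 shift=14 [end]
Varint 5: bytes[7:9] = D2 45 -> value 8914 (2 byte(s))

Answer: 84 94 15314 1544866 8914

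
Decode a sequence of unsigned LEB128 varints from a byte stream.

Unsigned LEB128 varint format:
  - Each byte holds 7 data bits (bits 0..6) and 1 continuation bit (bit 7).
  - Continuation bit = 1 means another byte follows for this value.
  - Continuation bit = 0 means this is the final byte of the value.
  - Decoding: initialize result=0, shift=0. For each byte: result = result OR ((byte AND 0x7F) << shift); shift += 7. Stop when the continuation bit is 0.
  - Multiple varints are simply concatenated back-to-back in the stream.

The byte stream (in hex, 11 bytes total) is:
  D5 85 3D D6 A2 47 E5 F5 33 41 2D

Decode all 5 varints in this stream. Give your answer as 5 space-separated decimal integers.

Answer: 1000149 1167702 850661 65 45

Derivation:
  byte[0]=0xD5 cont=1 payload=0x55=85: acc |= 85<<0 -> acc=85 shift=7
  byte[1]=0x85 cont=1 payload=0x05=5: acc |= 5<<7 -> acc=725 shift=14
  byte[2]=0x3D cont=0 payload=0x3D=61: acc |= 61<<14 -> acc=1000149 shift=21 [end]
Varint 1: bytes[0:3] = D5 85 3D -> value 1000149 (3 byte(s))
  byte[3]=0xD6 cont=1 payload=0x56=86: acc |= 86<<0 -> acc=86 shift=7
  byte[4]=0xA2 cont=1 payload=0x22=34: acc |= 34<<7 -> acc=4438 shift=14
  byte[5]=0x47 cont=0 payload=0x47=71: acc |= 71<<14 -> acc=1167702 shift=21 [end]
Varint 2: bytes[3:6] = D6 A2 47 -> value 1167702 (3 byte(s))
  byte[6]=0xE5 cont=1 payload=0x65=101: acc |= 101<<0 -> acc=101 shift=7
  byte[7]=0xF5 cont=1 payload=0x75=117: acc |= 117<<7 -> acc=15077 shift=14
  byte[8]=0x33 cont=0 payload=0x33=51: acc |= 51<<14 -> acc=850661 shift=21 [end]
Varint 3: bytes[6:9] = E5 F5 33 -> value 850661 (3 byte(s))
  byte[9]=0x41 cont=0 payload=0x41=65: acc |= 65<<0 -> acc=65 shift=7 [end]
Varint 4: bytes[9:10] = 41 -> value 65 (1 byte(s))
  byte[10]=0x2D cont=0 payload=0x2D=45: acc |= 45<<0 -> acc=45 shift=7 [end]
Varint 5: bytes[10:11] = 2D -> value 45 (1 byte(s))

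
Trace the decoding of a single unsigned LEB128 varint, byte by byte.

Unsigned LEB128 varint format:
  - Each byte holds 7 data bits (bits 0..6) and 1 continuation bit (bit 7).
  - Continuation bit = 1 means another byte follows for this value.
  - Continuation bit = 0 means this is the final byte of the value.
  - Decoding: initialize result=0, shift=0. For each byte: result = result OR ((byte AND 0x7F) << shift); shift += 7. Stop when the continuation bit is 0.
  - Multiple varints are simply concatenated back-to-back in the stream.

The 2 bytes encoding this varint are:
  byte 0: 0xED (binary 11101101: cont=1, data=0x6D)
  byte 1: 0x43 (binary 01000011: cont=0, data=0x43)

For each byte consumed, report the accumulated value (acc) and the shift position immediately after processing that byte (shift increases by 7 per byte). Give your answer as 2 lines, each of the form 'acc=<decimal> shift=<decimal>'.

Answer: acc=109 shift=7
acc=8685 shift=14

Derivation:
byte 0=0xED: payload=0x6D=109, contrib = 109<<0 = 109; acc -> 109, shift -> 7
byte 1=0x43: payload=0x43=67, contrib = 67<<7 = 8576; acc -> 8685, shift -> 14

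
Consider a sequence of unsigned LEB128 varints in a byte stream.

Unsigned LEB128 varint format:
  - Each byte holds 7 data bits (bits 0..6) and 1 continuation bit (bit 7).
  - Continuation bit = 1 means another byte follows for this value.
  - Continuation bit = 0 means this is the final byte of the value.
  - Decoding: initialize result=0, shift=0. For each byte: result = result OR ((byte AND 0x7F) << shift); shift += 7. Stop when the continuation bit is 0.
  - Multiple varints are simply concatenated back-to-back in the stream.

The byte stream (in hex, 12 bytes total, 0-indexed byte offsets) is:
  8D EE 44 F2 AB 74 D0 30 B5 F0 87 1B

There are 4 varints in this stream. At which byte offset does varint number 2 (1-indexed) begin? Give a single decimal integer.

Answer: 3

Derivation:
  byte[0]=0x8D cont=1 payload=0x0D=13: acc |= 13<<0 -> acc=13 shift=7
  byte[1]=0xEE cont=1 payload=0x6E=110: acc |= 110<<7 -> acc=14093 shift=14
  byte[2]=0x44 cont=0 payload=0x44=68: acc |= 68<<14 -> acc=1128205 shift=21 [end]
Varint 1: bytes[0:3] = 8D EE 44 -> value 1128205 (3 byte(s))
  byte[3]=0xF2 cont=1 payload=0x72=114: acc |= 114<<0 -> acc=114 shift=7
  byte[4]=0xAB cont=1 payload=0x2B=43: acc |= 43<<7 -> acc=5618 shift=14
  byte[5]=0x74 cont=0 payload=0x74=116: acc |= 116<<14 -> acc=1906162 shift=21 [end]
Varint 2: bytes[3:6] = F2 AB 74 -> value 1906162 (3 byte(s))
  byte[6]=0xD0 cont=1 payload=0x50=80: acc |= 80<<0 -> acc=80 shift=7
  byte[7]=0x30 cont=0 payload=0x30=48: acc |= 48<<7 -> acc=6224 shift=14 [end]
Varint 3: bytes[6:8] = D0 30 -> value 6224 (2 byte(s))
  byte[8]=0xB5 cont=1 payload=0x35=53: acc |= 53<<0 -> acc=53 shift=7
  byte[9]=0xF0 cont=1 payload=0x70=112: acc |= 112<<7 -> acc=14389 shift=14
  byte[10]=0x87 cont=1 payload=0x07=7: acc |= 7<<14 -> acc=129077 shift=21
  byte[11]=0x1B cont=0 payload=0x1B=27: acc |= 27<<21 -> acc=56752181 shift=28 [end]
Varint 4: bytes[8:12] = B5 F0 87 1B -> value 56752181 (4 byte(s))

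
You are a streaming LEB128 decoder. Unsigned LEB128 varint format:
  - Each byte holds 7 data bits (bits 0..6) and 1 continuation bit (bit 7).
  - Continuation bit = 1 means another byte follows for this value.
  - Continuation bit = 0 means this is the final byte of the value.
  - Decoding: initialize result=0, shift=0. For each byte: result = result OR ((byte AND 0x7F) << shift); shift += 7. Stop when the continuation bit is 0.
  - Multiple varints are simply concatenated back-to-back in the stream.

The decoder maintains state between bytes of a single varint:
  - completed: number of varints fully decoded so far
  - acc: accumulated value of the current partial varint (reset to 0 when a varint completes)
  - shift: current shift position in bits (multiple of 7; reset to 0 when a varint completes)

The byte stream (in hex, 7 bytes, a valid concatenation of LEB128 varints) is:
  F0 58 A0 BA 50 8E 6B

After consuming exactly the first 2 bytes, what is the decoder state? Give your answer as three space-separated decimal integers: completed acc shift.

byte[0]=0xF0 cont=1 payload=0x70: acc |= 112<<0 -> completed=0 acc=112 shift=7
byte[1]=0x58 cont=0 payload=0x58: varint #1 complete (value=11376); reset -> completed=1 acc=0 shift=0

Answer: 1 0 0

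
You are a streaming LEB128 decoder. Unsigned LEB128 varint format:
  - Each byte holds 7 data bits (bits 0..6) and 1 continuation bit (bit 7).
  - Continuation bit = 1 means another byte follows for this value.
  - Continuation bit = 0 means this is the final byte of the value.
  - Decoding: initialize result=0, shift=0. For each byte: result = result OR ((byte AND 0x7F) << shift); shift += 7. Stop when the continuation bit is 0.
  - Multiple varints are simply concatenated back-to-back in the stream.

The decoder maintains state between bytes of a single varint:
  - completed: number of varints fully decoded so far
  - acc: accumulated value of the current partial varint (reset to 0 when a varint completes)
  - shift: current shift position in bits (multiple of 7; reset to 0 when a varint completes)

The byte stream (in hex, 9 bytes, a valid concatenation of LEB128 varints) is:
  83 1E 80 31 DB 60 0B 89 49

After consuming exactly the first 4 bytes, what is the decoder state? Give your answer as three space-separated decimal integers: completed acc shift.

byte[0]=0x83 cont=1 payload=0x03: acc |= 3<<0 -> completed=0 acc=3 shift=7
byte[1]=0x1E cont=0 payload=0x1E: varint #1 complete (value=3843); reset -> completed=1 acc=0 shift=0
byte[2]=0x80 cont=1 payload=0x00: acc |= 0<<0 -> completed=1 acc=0 shift=7
byte[3]=0x31 cont=0 payload=0x31: varint #2 complete (value=6272); reset -> completed=2 acc=0 shift=0

Answer: 2 0 0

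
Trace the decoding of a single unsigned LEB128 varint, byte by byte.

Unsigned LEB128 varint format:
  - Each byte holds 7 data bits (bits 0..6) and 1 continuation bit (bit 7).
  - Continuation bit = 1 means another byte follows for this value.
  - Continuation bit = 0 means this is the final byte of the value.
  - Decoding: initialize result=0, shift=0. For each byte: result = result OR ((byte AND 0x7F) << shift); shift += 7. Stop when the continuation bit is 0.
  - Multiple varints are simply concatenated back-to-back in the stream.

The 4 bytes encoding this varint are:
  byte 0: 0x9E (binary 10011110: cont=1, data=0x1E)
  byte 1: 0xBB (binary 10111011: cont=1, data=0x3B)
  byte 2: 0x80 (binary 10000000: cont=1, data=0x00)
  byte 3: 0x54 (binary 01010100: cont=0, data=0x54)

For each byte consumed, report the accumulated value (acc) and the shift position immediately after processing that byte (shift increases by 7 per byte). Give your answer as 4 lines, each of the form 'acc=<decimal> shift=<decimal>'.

byte 0=0x9E: payload=0x1E=30, contrib = 30<<0 = 30; acc -> 30, shift -> 7
byte 1=0xBB: payload=0x3B=59, contrib = 59<<7 = 7552; acc -> 7582, shift -> 14
byte 2=0x80: payload=0x00=0, contrib = 0<<14 = 0; acc -> 7582, shift -> 21
byte 3=0x54: payload=0x54=84, contrib = 84<<21 = 176160768; acc -> 176168350, shift -> 28

Answer: acc=30 shift=7
acc=7582 shift=14
acc=7582 shift=21
acc=176168350 shift=28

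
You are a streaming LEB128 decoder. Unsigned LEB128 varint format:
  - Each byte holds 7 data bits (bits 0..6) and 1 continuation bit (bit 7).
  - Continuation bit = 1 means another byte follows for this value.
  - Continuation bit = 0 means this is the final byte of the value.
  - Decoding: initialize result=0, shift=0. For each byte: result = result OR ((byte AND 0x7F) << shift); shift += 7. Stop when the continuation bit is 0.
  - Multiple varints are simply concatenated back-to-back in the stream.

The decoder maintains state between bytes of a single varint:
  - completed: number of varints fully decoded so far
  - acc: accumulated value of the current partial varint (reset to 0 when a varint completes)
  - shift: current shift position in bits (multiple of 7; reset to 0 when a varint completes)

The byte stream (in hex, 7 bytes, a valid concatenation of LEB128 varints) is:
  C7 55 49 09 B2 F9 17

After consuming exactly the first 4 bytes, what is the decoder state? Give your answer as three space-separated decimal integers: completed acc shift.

byte[0]=0xC7 cont=1 payload=0x47: acc |= 71<<0 -> completed=0 acc=71 shift=7
byte[1]=0x55 cont=0 payload=0x55: varint #1 complete (value=10951); reset -> completed=1 acc=0 shift=0
byte[2]=0x49 cont=0 payload=0x49: varint #2 complete (value=73); reset -> completed=2 acc=0 shift=0
byte[3]=0x09 cont=0 payload=0x09: varint #3 complete (value=9); reset -> completed=3 acc=0 shift=0

Answer: 3 0 0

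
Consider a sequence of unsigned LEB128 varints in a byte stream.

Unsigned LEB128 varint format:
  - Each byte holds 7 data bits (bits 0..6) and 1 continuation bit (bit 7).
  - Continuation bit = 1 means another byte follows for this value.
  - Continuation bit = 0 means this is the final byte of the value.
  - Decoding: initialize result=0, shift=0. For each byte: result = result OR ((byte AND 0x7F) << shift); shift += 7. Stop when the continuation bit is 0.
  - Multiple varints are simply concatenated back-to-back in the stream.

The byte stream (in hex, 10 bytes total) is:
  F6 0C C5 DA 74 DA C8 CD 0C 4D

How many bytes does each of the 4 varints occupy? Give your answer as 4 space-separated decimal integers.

Answer: 2 3 4 1

Derivation:
  byte[0]=0xF6 cont=1 payload=0x76=118: acc |= 118<<0 -> acc=118 shift=7
  byte[1]=0x0C cont=0 payload=0x0C=12: acc |= 12<<7 -> acc=1654 shift=14 [end]
Varint 1: bytes[0:2] = F6 0C -> value 1654 (2 byte(s))
  byte[2]=0xC5 cont=1 payload=0x45=69: acc |= 69<<0 -> acc=69 shift=7
  byte[3]=0xDA cont=1 payload=0x5A=90: acc |= 90<<7 -> acc=11589 shift=14
  byte[4]=0x74 cont=0 payload=0x74=116: acc |= 116<<14 -> acc=1912133 shift=21 [end]
Varint 2: bytes[2:5] = C5 DA 74 -> value 1912133 (3 byte(s))
  byte[5]=0xDA cont=1 payload=0x5A=90: acc |= 90<<0 -> acc=90 shift=7
  byte[6]=0xC8 cont=1 payload=0x48=72: acc |= 72<<7 -> acc=9306 shift=14
  byte[7]=0xCD cont=1 payload=0x4D=77: acc |= 77<<14 -> acc=1270874 shift=21
  byte[8]=0x0C cont=0 payload=0x0C=12: acc |= 12<<21 -> acc=26436698 shift=28 [end]
Varint 3: bytes[5:9] = DA C8 CD 0C -> value 26436698 (4 byte(s))
  byte[9]=0x4D cont=0 payload=0x4D=77: acc |= 77<<0 -> acc=77 shift=7 [end]
Varint 4: bytes[9:10] = 4D -> value 77 (1 byte(s))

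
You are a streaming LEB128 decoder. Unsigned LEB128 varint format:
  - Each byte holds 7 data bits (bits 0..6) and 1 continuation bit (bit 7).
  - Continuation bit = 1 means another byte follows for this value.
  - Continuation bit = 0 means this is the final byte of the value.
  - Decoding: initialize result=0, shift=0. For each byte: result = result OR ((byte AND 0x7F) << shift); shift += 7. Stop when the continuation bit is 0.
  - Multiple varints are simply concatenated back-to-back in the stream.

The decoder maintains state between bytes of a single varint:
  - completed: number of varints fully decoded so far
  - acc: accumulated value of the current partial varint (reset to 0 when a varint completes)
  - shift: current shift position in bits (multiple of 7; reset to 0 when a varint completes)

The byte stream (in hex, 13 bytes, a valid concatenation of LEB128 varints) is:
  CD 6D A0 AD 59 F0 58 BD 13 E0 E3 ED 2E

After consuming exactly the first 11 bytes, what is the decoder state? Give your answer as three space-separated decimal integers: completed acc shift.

Answer: 4 12768 14

Derivation:
byte[0]=0xCD cont=1 payload=0x4D: acc |= 77<<0 -> completed=0 acc=77 shift=7
byte[1]=0x6D cont=0 payload=0x6D: varint #1 complete (value=14029); reset -> completed=1 acc=0 shift=0
byte[2]=0xA0 cont=1 payload=0x20: acc |= 32<<0 -> completed=1 acc=32 shift=7
byte[3]=0xAD cont=1 payload=0x2D: acc |= 45<<7 -> completed=1 acc=5792 shift=14
byte[4]=0x59 cont=0 payload=0x59: varint #2 complete (value=1463968); reset -> completed=2 acc=0 shift=0
byte[5]=0xF0 cont=1 payload=0x70: acc |= 112<<0 -> completed=2 acc=112 shift=7
byte[6]=0x58 cont=0 payload=0x58: varint #3 complete (value=11376); reset -> completed=3 acc=0 shift=0
byte[7]=0xBD cont=1 payload=0x3D: acc |= 61<<0 -> completed=3 acc=61 shift=7
byte[8]=0x13 cont=0 payload=0x13: varint #4 complete (value=2493); reset -> completed=4 acc=0 shift=0
byte[9]=0xE0 cont=1 payload=0x60: acc |= 96<<0 -> completed=4 acc=96 shift=7
byte[10]=0xE3 cont=1 payload=0x63: acc |= 99<<7 -> completed=4 acc=12768 shift=14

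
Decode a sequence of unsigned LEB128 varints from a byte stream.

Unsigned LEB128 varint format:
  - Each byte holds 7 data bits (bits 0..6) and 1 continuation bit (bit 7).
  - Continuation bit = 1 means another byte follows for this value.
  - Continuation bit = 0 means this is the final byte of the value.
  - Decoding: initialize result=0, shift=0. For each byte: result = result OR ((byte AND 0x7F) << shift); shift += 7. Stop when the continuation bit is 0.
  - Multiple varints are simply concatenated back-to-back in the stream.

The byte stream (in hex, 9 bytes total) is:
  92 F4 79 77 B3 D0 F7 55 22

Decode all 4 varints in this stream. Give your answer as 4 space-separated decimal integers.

Answer: 1997330 119 180217907 34

Derivation:
  byte[0]=0x92 cont=1 payload=0x12=18: acc |= 18<<0 -> acc=18 shift=7
  byte[1]=0xF4 cont=1 payload=0x74=116: acc |= 116<<7 -> acc=14866 shift=14
  byte[2]=0x79 cont=0 payload=0x79=121: acc |= 121<<14 -> acc=1997330 shift=21 [end]
Varint 1: bytes[0:3] = 92 F4 79 -> value 1997330 (3 byte(s))
  byte[3]=0x77 cont=0 payload=0x77=119: acc |= 119<<0 -> acc=119 shift=7 [end]
Varint 2: bytes[3:4] = 77 -> value 119 (1 byte(s))
  byte[4]=0xB3 cont=1 payload=0x33=51: acc |= 51<<0 -> acc=51 shift=7
  byte[5]=0xD0 cont=1 payload=0x50=80: acc |= 80<<7 -> acc=10291 shift=14
  byte[6]=0xF7 cont=1 payload=0x77=119: acc |= 119<<14 -> acc=1959987 shift=21
  byte[7]=0x55 cont=0 payload=0x55=85: acc |= 85<<21 -> acc=180217907 shift=28 [end]
Varint 3: bytes[4:8] = B3 D0 F7 55 -> value 180217907 (4 byte(s))
  byte[8]=0x22 cont=0 payload=0x22=34: acc |= 34<<0 -> acc=34 shift=7 [end]
Varint 4: bytes[8:9] = 22 -> value 34 (1 byte(s))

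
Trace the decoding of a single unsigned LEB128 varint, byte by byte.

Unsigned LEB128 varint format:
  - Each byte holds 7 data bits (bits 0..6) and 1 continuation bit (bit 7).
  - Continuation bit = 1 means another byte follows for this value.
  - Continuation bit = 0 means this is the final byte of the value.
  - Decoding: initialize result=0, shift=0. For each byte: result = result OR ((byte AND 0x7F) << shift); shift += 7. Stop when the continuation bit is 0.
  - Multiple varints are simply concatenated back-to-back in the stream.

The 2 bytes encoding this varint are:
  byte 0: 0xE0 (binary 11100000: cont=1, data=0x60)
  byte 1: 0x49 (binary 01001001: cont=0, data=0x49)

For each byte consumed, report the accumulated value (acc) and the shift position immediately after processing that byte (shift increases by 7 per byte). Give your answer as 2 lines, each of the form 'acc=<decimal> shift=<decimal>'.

byte 0=0xE0: payload=0x60=96, contrib = 96<<0 = 96; acc -> 96, shift -> 7
byte 1=0x49: payload=0x49=73, contrib = 73<<7 = 9344; acc -> 9440, shift -> 14

Answer: acc=96 shift=7
acc=9440 shift=14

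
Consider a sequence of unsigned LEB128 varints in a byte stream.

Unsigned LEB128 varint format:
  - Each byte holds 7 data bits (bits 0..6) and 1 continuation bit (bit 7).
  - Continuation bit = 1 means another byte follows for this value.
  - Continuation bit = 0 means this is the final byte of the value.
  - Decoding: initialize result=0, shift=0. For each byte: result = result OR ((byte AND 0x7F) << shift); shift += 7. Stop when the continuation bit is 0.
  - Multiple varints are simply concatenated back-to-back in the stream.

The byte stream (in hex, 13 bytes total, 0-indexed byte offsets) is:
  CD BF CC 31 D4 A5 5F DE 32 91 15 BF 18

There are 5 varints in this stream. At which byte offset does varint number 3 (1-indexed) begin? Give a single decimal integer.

Answer: 7

Derivation:
  byte[0]=0xCD cont=1 payload=0x4D=77: acc |= 77<<0 -> acc=77 shift=7
  byte[1]=0xBF cont=1 payload=0x3F=63: acc |= 63<<7 -> acc=8141 shift=14
  byte[2]=0xCC cont=1 payload=0x4C=76: acc |= 76<<14 -> acc=1253325 shift=21
  byte[3]=0x31 cont=0 payload=0x31=49: acc |= 49<<21 -> acc=104013773 shift=28 [end]
Varint 1: bytes[0:4] = CD BF CC 31 -> value 104013773 (4 byte(s))
  byte[4]=0xD4 cont=1 payload=0x54=84: acc |= 84<<0 -> acc=84 shift=7
  byte[5]=0xA5 cont=1 payload=0x25=37: acc |= 37<<7 -> acc=4820 shift=14
  byte[6]=0x5F cont=0 payload=0x5F=95: acc |= 95<<14 -> acc=1561300 shift=21 [end]
Varint 2: bytes[4:7] = D4 A5 5F -> value 1561300 (3 byte(s))
  byte[7]=0xDE cont=1 payload=0x5E=94: acc |= 94<<0 -> acc=94 shift=7
  byte[8]=0x32 cont=0 payload=0x32=50: acc |= 50<<7 -> acc=6494 shift=14 [end]
Varint 3: bytes[7:9] = DE 32 -> value 6494 (2 byte(s))
  byte[9]=0x91 cont=1 payload=0x11=17: acc |= 17<<0 -> acc=17 shift=7
  byte[10]=0x15 cont=0 payload=0x15=21: acc |= 21<<7 -> acc=2705 shift=14 [end]
Varint 4: bytes[9:11] = 91 15 -> value 2705 (2 byte(s))
  byte[11]=0xBF cont=1 payload=0x3F=63: acc |= 63<<0 -> acc=63 shift=7
  byte[12]=0x18 cont=0 payload=0x18=24: acc |= 24<<7 -> acc=3135 shift=14 [end]
Varint 5: bytes[11:13] = BF 18 -> value 3135 (2 byte(s))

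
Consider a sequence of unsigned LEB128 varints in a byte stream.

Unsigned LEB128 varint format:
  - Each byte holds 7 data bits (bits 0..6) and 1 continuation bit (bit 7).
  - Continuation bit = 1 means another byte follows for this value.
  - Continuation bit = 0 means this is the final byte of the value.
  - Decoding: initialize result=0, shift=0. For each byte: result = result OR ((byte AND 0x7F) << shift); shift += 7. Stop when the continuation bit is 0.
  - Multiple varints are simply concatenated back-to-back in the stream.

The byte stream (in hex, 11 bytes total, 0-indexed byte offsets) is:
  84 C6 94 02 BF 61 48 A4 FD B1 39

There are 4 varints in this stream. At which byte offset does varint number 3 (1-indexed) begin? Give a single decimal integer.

Answer: 6

Derivation:
  byte[0]=0x84 cont=1 payload=0x04=4: acc |= 4<<0 -> acc=4 shift=7
  byte[1]=0xC6 cont=1 payload=0x46=70: acc |= 70<<7 -> acc=8964 shift=14
  byte[2]=0x94 cont=1 payload=0x14=20: acc |= 20<<14 -> acc=336644 shift=21
  byte[3]=0x02 cont=0 payload=0x02=2: acc |= 2<<21 -> acc=4530948 shift=28 [end]
Varint 1: bytes[0:4] = 84 C6 94 02 -> value 4530948 (4 byte(s))
  byte[4]=0xBF cont=1 payload=0x3F=63: acc |= 63<<0 -> acc=63 shift=7
  byte[5]=0x61 cont=0 payload=0x61=97: acc |= 97<<7 -> acc=12479 shift=14 [end]
Varint 2: bytes[4:6] = BF 61 -> value 12479 (2 byte(s))
  byte[6]=0x48 cont=0 payload=0x48=72: acc |= 72<<0 -> acc=72 shift=7 [end]
Varint 3: bytes[6:7] = 48 -> value 72 (1 byte(s))
  byte[7]=0xA4 cont=1 payload=0x24=36: acc |= 36<<0 -> acc=36 shift=7
  byte[8]=0xFD cont=1 payload=0x7D=125: acc |= 125<<7 -> acc=16036 shift=14
  byte[9]=0xB1 cont=1 payload=0x31=49: acc |= 49<<14 -> acc=818852 shift=21
  byte[10]=0x39 cont=0 payload=0x39=57: acc |= 57<<21 -> acc=120356516 shift=28 [end]
Varint 4: bytes[7:11] = A4 FD B1 39 -> value 120356516 (4 byte(s))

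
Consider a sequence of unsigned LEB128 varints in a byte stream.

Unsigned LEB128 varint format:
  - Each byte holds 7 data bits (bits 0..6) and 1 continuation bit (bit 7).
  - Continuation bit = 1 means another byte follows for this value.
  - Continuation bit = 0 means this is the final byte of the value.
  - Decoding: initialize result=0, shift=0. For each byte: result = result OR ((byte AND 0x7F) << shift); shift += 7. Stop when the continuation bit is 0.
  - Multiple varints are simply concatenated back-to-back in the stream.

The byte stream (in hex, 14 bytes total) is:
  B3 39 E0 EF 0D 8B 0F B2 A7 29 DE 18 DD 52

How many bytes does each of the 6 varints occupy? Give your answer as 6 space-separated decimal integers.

Answer: 2 3 2 3 2 2

Derivation:
  byte[0]=0xB3 cont=1 payload=0x33=51: acc |= 51<<0 -> acc=51 shift=7
  byte[1]=0x39 cont=0 payload=0x39=57: acc |= 57<<7 -> acc=7347 shift=14 [end]
Varint 1: bytes[0:2] = B3 39 -> value 7347 (2 byte(s))
  byte[2]=0xE0 cont=1 payload=0x60=96: acc |= 96<<0 -> acc=96 shift=7
  byte[3]=0xEF cont=1 payload=0x6F=111: acc |= 111<<7 -> acc=14304 shift=14
  byte[4]=0x0D cont=0 payload=0x0D=13: acc |= 13<<14 -> acc=227296 shift=21 [end]
Varint 2: bytes[2:5] = E0 EF 0D -> value 227296 (3 byte(s))
  byte[5]=0x8B cont=1 payload=0x0B=11: acc |= 11<<0 -> acc=11 shift=7
  byte[6]=0x0F cont=0 payload=0x0F=15: acc |= 15<<7 -> acc=1931 shift=14 [end]
Varint 3: bytes[5:7] = 8B 0F -> value 1931 (2 byte(s))
  byte[7]=0xB2 cont=1 payload=0x32=50: acc |= 50<<0 -> acc=50 shift=7
  byte[8]=0xA7 cont=1 payload=0x27=39: acc |= 39<<7 -> acc=5042 shift=14
  byte[9]=0x29 cont=0 payload=0x29=41: acc |= 41<<14 -> acc=676786 shift=21 [end]
Varint 4: bytes[7:10] = B2 A7 29 -> value 676786 (3 byte(s))
  byte[10]=0xDE cont=1 payload=0x5E=94: acc |= 94<<0 -> acc=94 shift=7
  byte[11]=0x18 cont=0 payload=0x18=24: acc |= 24<<7 -> acc=3166 shift=14 [end]
Varint 5: bytes[10:12] = DE 18 -> value 3166 (2 byte(s))
  byte[12]=0xDD cont=1 payload=0x5D=93: acc |= 93<<0 -> acc=93 shift=7
  byte[13]=0x52 cont=0 payload=0x52=82: acc |= 82<<7 -> acc=10589 shift=14 [end]
Varint 6: bytes[12:14] = DD 52 -> value 10589 (2 byte(s))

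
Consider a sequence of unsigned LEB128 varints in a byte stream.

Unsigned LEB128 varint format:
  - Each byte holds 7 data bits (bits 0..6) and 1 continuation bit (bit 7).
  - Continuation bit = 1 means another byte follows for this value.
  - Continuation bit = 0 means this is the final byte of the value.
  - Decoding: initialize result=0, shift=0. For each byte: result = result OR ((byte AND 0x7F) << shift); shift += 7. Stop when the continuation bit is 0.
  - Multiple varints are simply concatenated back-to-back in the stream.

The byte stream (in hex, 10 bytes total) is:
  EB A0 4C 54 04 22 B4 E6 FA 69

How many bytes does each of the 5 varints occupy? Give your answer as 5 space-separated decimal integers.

  byte[0]=0xEB cont=1 payload=0x6B=107: acc |= 107<<0 -> acc=107 shift=7
  byte[1]=0xA0 cont=1 payload=0x20=32: acc |= 32<<7 -> acc=4203 shift=14
  byte[2]=0x4C cont=0 payload=0x4C=76: acc |= 76<<14 -> acc=1249387 shift=21 [end]
Varint 1: bytes[0:3] = EB A0 4C -> value 1249387 (3 byte(s))
  byte[3]=0x54 cont=0 payload=0x54=84: acc |= 84<<0 -> acc=84 shift=7 [end]
Varint 2: bytes[3:4] = 54 -> value 84 (1 byte(s))
  byte[4]=0x04 cont=0 payload=0x04=4: acc |= 4<<0 -> acc=4 shift=7 [end]
Varint 3: bytes[4:5] = 04 -> value 4 (1 byte(s))
  byte[5]=0x22 cont=0 payload=0x22=34: acc |= 34<<0 -> acc=34 shift=7 [end]
Varint 4: bytes[5:6] = 22 -> value 34 (1 byte(s))
  byte[6]=0xB4 cont=1 payload=0x34=52: acc |= 52<<0 -> acc=52 shift=7
  byte[7]=0xE6 cont=1 payload=0x66=102: acc |= 102<<7 -> acc=13108 shift=14
  byte[8]=0xFA cont=1 payload=0x7A=122: acc |= 122<<14 -> acc=2011956 shift=21
  byte[9]=0x69 cont=0 payload=0x69=105: acc |= 105<<21 -> acc=222212916 shift=28 [end]
Varint 5: bytes[6:10] = B4 E6 FA 69 -> value 222212916 (4 byte(s))

Answer: 3 1 1 1 4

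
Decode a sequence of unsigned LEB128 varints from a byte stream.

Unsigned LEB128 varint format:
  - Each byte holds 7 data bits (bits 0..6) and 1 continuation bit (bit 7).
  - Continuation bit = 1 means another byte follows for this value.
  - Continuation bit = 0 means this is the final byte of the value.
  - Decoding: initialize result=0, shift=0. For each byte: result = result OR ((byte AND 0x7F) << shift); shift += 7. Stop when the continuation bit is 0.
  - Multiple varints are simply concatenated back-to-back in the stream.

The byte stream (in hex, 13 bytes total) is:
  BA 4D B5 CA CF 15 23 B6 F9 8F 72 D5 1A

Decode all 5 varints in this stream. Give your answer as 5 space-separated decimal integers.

Answer: 9914 45344053 35 239336630 3413

Derivation:
  byte[0]=0xBA cont=1 payload=0x3A=58: acc |= 58<<0 -> acc=58 shift=7
  byte[1]=0x4D cont=0 payload=0x4D=77: acc |= 77<<7 -> acc=9914 shift=14 [end]
Varint 1: bytes[0:2] = BA 4D -> value 9914 (2 byte(s))
  byte[2]=0xB5 cont=1 payload=0x35=53: acc |= 53<<0 -> acc=53 shift=7
  byte[3]=0xCA cont=1 payload=0x4A=74: acc |= 74<<7 -> acc=9525 shift=14
  byte[4]=0xCF cont=1 payload=0x4F=79: acc |= 79<<14 -> acc=1303861 shift=21
  byte[5]=0x15 cont=0 payload=0x15=21: acc |= 21<<21 -> acc=45344053 shift=28 [end]
Varint 2: bytes[2:6] = B5 CA CF 15 -> value 45344053 (4 byte(s))
  byte[6]=0x23 cont=0 payload=0x23=35: acc |= 35<<0 -> acc=35 shift=7 [end]
Varint 3: bytes[6:7] = 23 -> value 35 (1 byte(s))
  byte[7]=0xB6 cont=1 payload=0x36=54: acc |= 54<<0 -> acc=54 shift=7
  byte[8]=0xF9 cont=1 payload=0x79=121: acc |= 121<<7 -> acc=15542 shift=14
  byte[9]=0x8F cont=1 payload=0x0F=15: acc |= 15<<14 -> acc=261302 shift=21
  byte[10]=0x72 cont=0 payload=0x72=114: acc |= 114<<21 -> acc=239336630 shift=28 [end]
Varint 4: bytes[7:11] = B6 F9 8F 72 -> value 239336630 (4 byte(s))
  byte[11]=0xD5 cont=1 payload=0x55=85: acc |= 85<<0 -> acc=85 shift=7
  byte[12]=0x1A cont=0 payload=0x1A=26: acc |= 26<<7 -> acc=3413 shift=14 [end]
Varint 5: bytes[11:13] = D5 1A -> value 3413 (2 byte(s))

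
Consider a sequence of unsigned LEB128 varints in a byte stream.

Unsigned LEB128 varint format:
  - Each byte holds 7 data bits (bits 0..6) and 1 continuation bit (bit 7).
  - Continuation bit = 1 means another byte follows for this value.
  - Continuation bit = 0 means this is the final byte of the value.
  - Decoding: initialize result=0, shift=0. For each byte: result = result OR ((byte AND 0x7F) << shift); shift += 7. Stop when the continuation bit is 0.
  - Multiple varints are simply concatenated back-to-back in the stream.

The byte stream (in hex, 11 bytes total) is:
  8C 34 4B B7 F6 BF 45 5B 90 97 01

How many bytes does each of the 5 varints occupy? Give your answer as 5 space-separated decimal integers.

Answer: 2 1 4 1 3

Derivation:
  byte[0]=0x8C cont=1 payload=0x0C=12: acc |= 12<<0 -> acc=12 shift=7
  byte[1]=0x34 cont=0 payload=0x34=52: acc |= 52<<7 -> acc=6668 shift=14 [end]
Varint 1: bytes[0:2] = 8C 34 -> value 6668 (2 byte(s))
  byte[2]=0x4B cont=0 payload=0x4B=75: acc |= 75<<0 -> acc=75 shift=7 [end]
Varint 2: bytes[2:3] = 4B -> value 75 (1 byte(s))
  byte[3]=0xB7 cont=1 payload=0x37=55: acc |= 55<<0 -> acc=55 shift=7
  byte[4]=0xF6 cont=1 payload=0x76=118: acc |= 118<<7 -> acc=15159 shift=14
  byte[5]=0xBF cont=1 payload=0x3F=63: acc |= 63<<14 -> acc=1047351 shift=21
  byte[6]=0x45 cont=0 payload=0x45=69: acc |= 69<<21 -> acc=145750839 shift=28 [end]
Varint 3: bytes[3:7] = B7 F6 BF 45 -> value 145750839 (4 byte(s))
  byte[7]=0x5B cont=0 payload=0x5B=91: acc |= 91<<0 -> acc=91 shift=7 [end]
Varint 4: bytes[7:8] = 5B -> value 91 (1 byte(s))
  byte[8]=0x90 cont=1 payload=0x10=16: acc |= 16<<0 -> acc=16 shift=7
  byte[9]=0x97 cont=1 payload=0x17=23: acc |= 23<<7 -> acc=2960 shift=14
  byte[10]=0x01 cont=0 payload=0x01=1: acc |= 1<<14 -> acc=19344 shift=21 [end]
Varint 5: bytes[8:11] = 90 97 01 -> value 19344 (3 byte(s))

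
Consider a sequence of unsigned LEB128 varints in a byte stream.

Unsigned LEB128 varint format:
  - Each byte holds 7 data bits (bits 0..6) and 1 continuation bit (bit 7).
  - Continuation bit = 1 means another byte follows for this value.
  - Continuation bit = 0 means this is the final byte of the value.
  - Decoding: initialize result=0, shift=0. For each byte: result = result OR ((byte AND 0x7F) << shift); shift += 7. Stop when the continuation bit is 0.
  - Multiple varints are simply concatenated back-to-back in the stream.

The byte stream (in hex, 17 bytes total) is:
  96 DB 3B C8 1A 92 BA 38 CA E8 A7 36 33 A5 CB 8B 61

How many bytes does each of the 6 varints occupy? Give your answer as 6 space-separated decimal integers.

Answer: 3 2 3 4 1 4

Derivation:
  byte[0]=0x96 cont=1 payload=0x16=22: acc |= 22<<0 -> acc=22 shift=7
  byte[1]=0xDB cont=1 payload=0x5B=91: acc |= 91<<7 -> acc=11670 shift=14
  byte[2]=0x3B cont=0 payload=0x3B=59: acc |= 59<<14 -> acc=978326 shift=21 [end]
Varint 1: bytes[0:3] = 96 DB 3B -> value 978326 (3 byte(s))
  byte[3]=0xC8 cont=1 payload=0x48=72: acc |= 72<<0 -> acc=72 shift=7
  byte[4]=0x1A cont=0 payload=0x1A=26: acc |= 26<<7 -> acc=3400 shift=14 [end]
Varint 2: bytes[3:5] = C8 1A -> value 3400 (2 byte(s))
  byte[5]=0x92 cont=1 payload=0x12=18: acc |= 18<<0 -> acc=18 shift=7
  byte[6]=0xBA cont=1 payload=0x3A=58: acc |= 58<<7 -> acc=7442 shift=14
  byte[7]=0x38 cont=0 payload=0x38=56: acc |= 56<<14 -> acc=924946 shift=21 [end]
Varint 3: bytes[5:8] = 92 BA 38 -> value 924946 (3 byte(s))
  byte[8]=0xCA cont=1 payload=0x4A=74: acc |= 74<<0 -> acc=74 shift=7
  byte[9]=0xE8 cont=1 payload=0x68=104: acc |= 104<<7 -> acc=13386 shift=14
  byte[10]=0xA7 cont=1 payload=0x27=39: acc |= 39<<14 -> acc=652362 shift=21
  byte[11]=0x36 cont=0 payload=0x36=54: acc |= 54<<21 -> acc=113898570 shift=28 [end]
Varint 4: bytes[8:12] = CA E8 A7 36 -> value 113898570 (4 byte(s))
  byte[12]=0x33 cont=0 payload=0x33=51: acc |= 51<<0 -> acc=51 shift=7 [end]
Varint 5: bytes[12:13] = 33 -> value 51 (1 byte(s))
  byte[13]=0xA5 cont=1 payload=0x25=37: acc |= 37<<0 -> acc=37 shift=7
  byte[14]=0xCB cont=1 payload=0x4B=75: acc |= 75<<7 -> acc=9637 shift=14
  byte[15]=0x8B cont=1 payload=0x0B=11: acc |= 11<<14 -> acc=189861 shift=21
  byte[16]=0x61 cont=0 payload=0x61=97: acc |= 97<<21 -> acc=203613605 shift=28 [end]
Varint 6: bytes[13:17] = A5 CB 8B 61 -> value 203613605 (4 byte(s))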